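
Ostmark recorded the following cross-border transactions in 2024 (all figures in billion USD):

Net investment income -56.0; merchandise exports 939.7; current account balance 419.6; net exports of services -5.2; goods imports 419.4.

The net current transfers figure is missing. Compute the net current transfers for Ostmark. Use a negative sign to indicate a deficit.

-39.5

Current account = goods balance + services balance + net primary income + net secondary income
Sum of the known components = 459.1
Net current transfers = CA - (known components) = 419.6 - 459.1 = -39.5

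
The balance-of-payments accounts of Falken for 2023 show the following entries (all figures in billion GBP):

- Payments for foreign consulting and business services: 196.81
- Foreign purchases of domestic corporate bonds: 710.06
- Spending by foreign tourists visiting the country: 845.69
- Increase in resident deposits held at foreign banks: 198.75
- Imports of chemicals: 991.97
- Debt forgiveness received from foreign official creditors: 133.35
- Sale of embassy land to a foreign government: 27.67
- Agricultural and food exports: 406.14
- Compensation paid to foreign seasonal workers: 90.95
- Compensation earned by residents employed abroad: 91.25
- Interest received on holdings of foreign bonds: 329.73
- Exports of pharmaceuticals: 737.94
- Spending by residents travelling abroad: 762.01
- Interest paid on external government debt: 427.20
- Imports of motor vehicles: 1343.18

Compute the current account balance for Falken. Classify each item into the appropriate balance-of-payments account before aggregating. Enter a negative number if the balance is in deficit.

-1401.37

Goods: -991.97 + 406.14 - 1343.18 + 737.94 = -1191.07
Services: -196.81 + 845.69 - 762.01 = -113.13
Primary income: -90.95 + 91.25 + 329.73 - 427.20 = -97.17
Current account = (-1191.07) + (-113.13) + (-97.17) = -1401.37
(Excluded from the current account — financial account: foreign purchases of domestic corporate bonds 710.06, increase in resident deposits held at foreign banks 198.75; capital account: debt forgiveness received from foreign official creditors 133.35, sale of embassy land to a foreign government 27.67.)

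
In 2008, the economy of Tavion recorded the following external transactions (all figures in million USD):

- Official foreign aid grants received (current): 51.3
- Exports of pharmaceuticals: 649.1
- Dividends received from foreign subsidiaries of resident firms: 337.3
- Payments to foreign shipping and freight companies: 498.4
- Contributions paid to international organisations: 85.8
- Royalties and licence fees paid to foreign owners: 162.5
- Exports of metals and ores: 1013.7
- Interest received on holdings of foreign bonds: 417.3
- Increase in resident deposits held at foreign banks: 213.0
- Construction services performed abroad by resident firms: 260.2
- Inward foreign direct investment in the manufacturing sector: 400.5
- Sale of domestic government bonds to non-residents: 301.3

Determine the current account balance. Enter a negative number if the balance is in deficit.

1982.2

Goods: 649.1 + 1013.7 = 1662.8
Services: 260.2 - 162.5 - 498.4 = -400.7
Primary income: 417.3 + 337.3 = 754.6
Secondary income: -85.8 + 51.3 = -34.5
Current account = 1662.8 + (-400.7) + 754.6 + (-34.5) = 1982.2
(Excluded from the current account — financial account: increase in resident deposits held at foreign banks 213.0, inward foreign direct investment in the manufacturing sector 400.5, sale of domestic government bonds to non-residents 301.3.)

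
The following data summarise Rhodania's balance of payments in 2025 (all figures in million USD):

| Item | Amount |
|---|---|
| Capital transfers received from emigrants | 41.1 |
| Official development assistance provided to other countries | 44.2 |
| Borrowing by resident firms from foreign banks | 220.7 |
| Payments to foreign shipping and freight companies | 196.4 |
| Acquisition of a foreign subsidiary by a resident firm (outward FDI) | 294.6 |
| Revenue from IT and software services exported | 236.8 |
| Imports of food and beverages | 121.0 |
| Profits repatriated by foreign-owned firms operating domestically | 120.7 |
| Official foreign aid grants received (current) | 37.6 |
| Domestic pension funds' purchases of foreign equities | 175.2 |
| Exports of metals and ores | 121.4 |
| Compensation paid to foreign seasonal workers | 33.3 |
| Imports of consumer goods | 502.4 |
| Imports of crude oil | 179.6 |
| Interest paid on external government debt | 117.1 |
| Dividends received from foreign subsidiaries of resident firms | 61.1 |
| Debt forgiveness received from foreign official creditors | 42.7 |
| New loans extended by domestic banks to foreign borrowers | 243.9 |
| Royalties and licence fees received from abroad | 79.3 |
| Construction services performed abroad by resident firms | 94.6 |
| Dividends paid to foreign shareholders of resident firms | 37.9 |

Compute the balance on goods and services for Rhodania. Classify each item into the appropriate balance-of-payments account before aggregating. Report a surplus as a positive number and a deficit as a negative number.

-467.3

Goods: -121.0 + 121.4 - 179.6 - 502.4 = -681.6
Services: 94.6 + 79.3 + 236.8 - 196.4 = 214.3
Trade balance = -681.6 + 214.3 = -467.3
(Excluded from the trade balance — capital account: capital transfers received from emigrants 41.1, debt forgiveness received from foreign official creditors 42.7; secondary income: official development assistance provided to other countries 44.2, official foreign aid grants received (current) 37.6; financial account: borrowing by resident firms from foreign banks 220.7, acquisition of a foreign subsidiary by a resident firm (outward FDI) 294.6, domestic pension funds' purchases of foreign equities 175.2, new loans extended by domestic banks to foreign borrowers 243.9; primary income: profits repatriated by foreign-owned firms operating domestically 120.7, compensation paid to foreign seasonal workers 33.3, interest paid on external government debt 117.1, dividends received from foreign subsidiaries of resident firms 61.1, dividends paid to foreign shareholders of resident firms 37.9.)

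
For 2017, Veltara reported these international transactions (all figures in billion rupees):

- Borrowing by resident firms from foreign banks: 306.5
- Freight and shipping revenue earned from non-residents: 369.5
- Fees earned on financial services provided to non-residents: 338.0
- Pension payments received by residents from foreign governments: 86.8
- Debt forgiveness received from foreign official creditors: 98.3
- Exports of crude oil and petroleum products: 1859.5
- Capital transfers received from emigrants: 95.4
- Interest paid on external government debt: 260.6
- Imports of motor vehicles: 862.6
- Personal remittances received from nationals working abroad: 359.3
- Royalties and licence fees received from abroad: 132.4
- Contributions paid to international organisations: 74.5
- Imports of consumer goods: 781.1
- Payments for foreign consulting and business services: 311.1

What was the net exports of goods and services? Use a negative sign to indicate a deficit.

744.6

Goods: 1859.5 - 781.1 - 862.6 = 215.8
Services: 132.4 - 311.1 + 369.5 + 338.0 = 528.8
Trade balance = 215.8 + 528.8 = 744.6
(Excluded from the trade balance — financial account: borrowing by resident firms from foreign banks 306.5; secondary income: pension payments received by residents from foreign governments 86.8, personal remittances received from nationals working abroad 359.3, contributions paid to international organisations 74.5; capital account: debt forgiveness received from foreign official creditors 98.3, capital transfers received from emigrants 95.4; primary income: interest paid on external government debt 260.6.)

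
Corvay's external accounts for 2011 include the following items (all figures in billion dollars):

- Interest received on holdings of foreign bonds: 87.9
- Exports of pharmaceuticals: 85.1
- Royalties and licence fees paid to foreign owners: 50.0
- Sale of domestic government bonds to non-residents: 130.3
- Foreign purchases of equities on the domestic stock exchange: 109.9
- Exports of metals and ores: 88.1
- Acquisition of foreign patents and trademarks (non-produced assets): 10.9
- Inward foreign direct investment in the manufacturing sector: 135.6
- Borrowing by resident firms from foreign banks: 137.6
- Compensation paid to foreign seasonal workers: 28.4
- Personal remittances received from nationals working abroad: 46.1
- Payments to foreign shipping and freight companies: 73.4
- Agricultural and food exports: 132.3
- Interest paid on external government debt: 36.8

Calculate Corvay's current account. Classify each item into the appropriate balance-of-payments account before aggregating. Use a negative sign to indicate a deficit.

Goods: 85.1 + 132.3 + 88.1 = 305.5
Services: -50.0 - 73.4 = -123.4
Primary income: -36.8 + 87.9 - 28.4 = 22.7
Secondary income: 46.1
Current account = 305.5 + (-123.4) + 22.7 + 46.1 = 250.9
(Excluded from the current account — financial account: sale of domestic government bonds to non-residents 130.3, foreign purchases of equities on the domestic stock exchange 109.9, inward foreign direct investment in the manufacturing sector 135.6, borrowing by resident firms from foreign banks 137.6; capital account: acquisition of foreign patents and trademarks (non-produced assets) 10.9.)

250.9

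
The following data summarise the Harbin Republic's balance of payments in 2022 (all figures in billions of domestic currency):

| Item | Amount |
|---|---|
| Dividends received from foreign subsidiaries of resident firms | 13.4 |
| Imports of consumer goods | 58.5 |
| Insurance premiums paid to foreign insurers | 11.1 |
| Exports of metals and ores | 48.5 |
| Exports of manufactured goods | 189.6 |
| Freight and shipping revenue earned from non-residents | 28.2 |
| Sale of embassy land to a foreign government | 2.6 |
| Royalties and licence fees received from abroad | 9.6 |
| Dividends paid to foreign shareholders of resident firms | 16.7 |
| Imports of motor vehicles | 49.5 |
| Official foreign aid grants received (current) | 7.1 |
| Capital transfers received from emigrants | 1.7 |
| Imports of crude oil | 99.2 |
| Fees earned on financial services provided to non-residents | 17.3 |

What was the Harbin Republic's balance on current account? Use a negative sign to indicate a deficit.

78.7

Goods: 189.6 - 99.2 + 48.5 - 49.5 - 58.5 = 30.9
Services: 17.3 + 28.2 + 9.6 - 11.1 = 44.0
Primary income: 13.4 - 16.7 = -3.3
Secondary income: 7.1
Current account = 30.9 + 44.0 + (-3.3) + 7.1 = 78.7
(Excluded from the current account — capital account: sale of embassy land to a foreign government 2.6, capital transfers received from emigrants 1.7.)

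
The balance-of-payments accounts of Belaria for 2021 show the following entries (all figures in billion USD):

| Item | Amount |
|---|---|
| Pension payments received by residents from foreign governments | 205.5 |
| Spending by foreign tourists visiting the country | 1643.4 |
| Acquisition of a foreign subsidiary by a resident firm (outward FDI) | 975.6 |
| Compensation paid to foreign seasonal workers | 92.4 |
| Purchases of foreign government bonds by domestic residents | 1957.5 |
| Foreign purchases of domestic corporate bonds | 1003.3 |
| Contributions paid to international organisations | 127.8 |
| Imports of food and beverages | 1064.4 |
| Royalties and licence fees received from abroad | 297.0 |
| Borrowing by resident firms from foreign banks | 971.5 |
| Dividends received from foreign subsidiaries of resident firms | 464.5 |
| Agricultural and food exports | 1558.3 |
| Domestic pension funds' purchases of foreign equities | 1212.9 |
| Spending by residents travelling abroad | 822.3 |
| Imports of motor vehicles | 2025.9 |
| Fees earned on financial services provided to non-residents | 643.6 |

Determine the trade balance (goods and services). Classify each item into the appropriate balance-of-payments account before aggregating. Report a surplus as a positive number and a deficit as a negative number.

Goods: -2025.9 + 1558.3 - 1064.4 = -1532.0
Services: 643.6 + 1643.4 + 297.0 - 822.3 = 1761.7
Trade balance = -1532.0 + 1761.7 = 229.7
(Excluded from the trade balance — secondary income: pension payments received by residents from foreign governments 205.5, contributions paid to international organisations 127.8; financial account: acquisition of a foreign subsidiary by a resident firm (outward FDI) 975.6, purchases of foreign government bonds by domestic residents 1957.5, foreign purchases of domestic corporate bonds 1003.3, borrowing by resident firms from foreign banks 971.5, domestic pension funds' purchases of foreign equities 1212.9; primary income: compensation paid to foreign seasonal workers 92.4, dividends received from foreign subsidiaries of resident firms 464.5.)

229.7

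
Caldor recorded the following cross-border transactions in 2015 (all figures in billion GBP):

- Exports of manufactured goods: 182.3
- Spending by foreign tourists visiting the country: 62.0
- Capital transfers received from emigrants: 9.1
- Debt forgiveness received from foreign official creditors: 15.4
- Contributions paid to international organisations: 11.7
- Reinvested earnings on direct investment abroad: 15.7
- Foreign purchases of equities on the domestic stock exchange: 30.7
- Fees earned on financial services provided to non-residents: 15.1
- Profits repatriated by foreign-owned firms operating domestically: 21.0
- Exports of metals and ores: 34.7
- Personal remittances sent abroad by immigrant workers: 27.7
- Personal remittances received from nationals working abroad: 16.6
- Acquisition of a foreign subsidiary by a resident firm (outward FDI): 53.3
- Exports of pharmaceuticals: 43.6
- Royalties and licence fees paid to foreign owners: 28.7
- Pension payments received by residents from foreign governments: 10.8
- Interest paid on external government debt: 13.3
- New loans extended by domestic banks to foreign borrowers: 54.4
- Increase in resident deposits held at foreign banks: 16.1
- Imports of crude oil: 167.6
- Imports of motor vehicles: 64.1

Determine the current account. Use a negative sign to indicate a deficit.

46.7

Goods: -64.1 + 34.7 - 167.6 + 43.6 + 182.3 = 28.9
Services: 15.1 + 62.0 - 28.7 = 48.4
Primary income: -21.0 + 15.7 - 13.3 = -18.6
Secondary income: 16.6 - 27.7 + 10.8 - 11.7 = -12.0
Current account = 28.9 + 48.4 + (-18.6) + (-12.0) = 46.7
(Excluded from the current account — capital account: capital transfers received from emigrants 9.1, debt forgiveness received from foreign official creditors 15.4; financial account: foreign purchases of equities on the domestic stock exchange 30.7, acquisition of a foreign subsidiary by a resident firm (outward FDI) 53.3, new loans extended by domestic banks to foreign borrowers 54.4, increase in resident deposits held at foreign banks 16.1.)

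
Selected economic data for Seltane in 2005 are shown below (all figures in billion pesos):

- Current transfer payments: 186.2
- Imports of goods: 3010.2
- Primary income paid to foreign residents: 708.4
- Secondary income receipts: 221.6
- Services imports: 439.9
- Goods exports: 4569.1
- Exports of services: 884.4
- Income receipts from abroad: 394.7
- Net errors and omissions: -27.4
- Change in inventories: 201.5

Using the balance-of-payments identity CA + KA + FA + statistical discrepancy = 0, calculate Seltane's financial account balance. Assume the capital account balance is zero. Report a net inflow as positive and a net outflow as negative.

Goods balance = 4569.1 - 3010.2 = 1558.9
Services balance = 884.4 - 439.9 = 444.5
Trade balance (goods + services) = 1558.9 + 444.5 = 2003.4
Net primary income = 394.7 - 708.4 = -313.7
Net secondary income = 221.6 - 186.2 = 35.4
Current account = 2003.4 + (-313.7) + 35.4 = 1725.1
Financial account = -(1725.1 + (-27.4)) = -1697.7

-1697.7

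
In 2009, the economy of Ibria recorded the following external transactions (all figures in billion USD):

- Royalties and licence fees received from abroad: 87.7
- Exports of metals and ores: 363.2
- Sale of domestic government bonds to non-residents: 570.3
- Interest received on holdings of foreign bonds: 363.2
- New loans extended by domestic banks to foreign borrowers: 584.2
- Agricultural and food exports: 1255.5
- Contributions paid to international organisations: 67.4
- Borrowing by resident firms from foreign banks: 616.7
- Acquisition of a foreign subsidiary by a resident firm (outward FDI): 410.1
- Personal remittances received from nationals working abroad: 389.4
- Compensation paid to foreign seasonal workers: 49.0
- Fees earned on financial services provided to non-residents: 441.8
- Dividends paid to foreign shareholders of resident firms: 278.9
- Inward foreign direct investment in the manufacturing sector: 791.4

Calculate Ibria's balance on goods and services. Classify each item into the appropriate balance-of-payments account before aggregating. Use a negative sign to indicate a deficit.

2148.2

Goods: 1255.5 + 363.2 = 1618.7
Services: 87.7 + 441.8 = 529.5
Trade balance = 1618.7 + 529.5 = 2148.2
(Excluded from the trade balance — financial account: sale of domestic government bonds to non-residents 570.3, new loans extended by domestic banks to foreign borrowers 584.2, borrowing by resident firms from foreign banks 616.7, acquisition of a foreign subsidiary by a resident firm (outward FDI) 410.1, inward foreign direct investment in the manufacturing sector 791.4; primary income: interest received on holdings of foreign bonds 363.2, compensation paid to foreign seasonal workers 49.0, dividends paid to foreign shareholders of resident firms 278.9; secondary income: contributions paid to international organisations 67.4, personal remittances received from nationals working abroad 389.4.)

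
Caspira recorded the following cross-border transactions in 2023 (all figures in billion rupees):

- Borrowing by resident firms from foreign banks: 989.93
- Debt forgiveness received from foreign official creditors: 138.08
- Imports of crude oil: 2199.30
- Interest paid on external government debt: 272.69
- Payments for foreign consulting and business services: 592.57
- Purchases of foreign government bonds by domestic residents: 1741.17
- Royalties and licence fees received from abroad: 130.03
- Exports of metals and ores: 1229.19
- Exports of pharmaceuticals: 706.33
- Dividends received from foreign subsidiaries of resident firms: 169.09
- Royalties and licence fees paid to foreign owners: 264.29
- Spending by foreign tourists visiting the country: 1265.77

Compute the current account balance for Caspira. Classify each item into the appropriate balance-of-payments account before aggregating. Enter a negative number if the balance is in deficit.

Goods: 706.33 + 1229.19 - 2199.30 = -263.78
Services: 1265.77 + 130.03 - 592.57 - 264.29 = 538.94
Primary income: 169.09 - 272.69 = -103.60
Current account = (-263.78) + 538.94 + (-103.60) = 171.56
(Excluded from the current account — financial account: borrowing by resident firms from foreign banks 989.93, purchases of foreign government bonds by domestic residents 1741.17; capital account: debt forgiveness received from foreign official creditors 138.08.)

171.56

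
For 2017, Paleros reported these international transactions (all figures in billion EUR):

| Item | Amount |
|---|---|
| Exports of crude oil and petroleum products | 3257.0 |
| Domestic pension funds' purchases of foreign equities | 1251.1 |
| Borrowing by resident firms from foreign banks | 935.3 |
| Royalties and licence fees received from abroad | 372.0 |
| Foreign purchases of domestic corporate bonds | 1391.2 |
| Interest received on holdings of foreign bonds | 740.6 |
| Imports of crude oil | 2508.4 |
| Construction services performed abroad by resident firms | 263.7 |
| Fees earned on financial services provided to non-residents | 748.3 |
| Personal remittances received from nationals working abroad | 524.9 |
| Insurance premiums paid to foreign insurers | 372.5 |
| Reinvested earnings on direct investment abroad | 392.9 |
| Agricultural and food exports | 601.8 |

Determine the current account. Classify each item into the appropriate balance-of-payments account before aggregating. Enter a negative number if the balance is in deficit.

Goods: 3257.0 + 601.8 - 2508.4 = 1350.4
Services: 748.3 + 263.7 - 372.5 + 372.0 = 1011.5
Primary income: 740.6 + 392.9 = 1133.5
Secondary income: 524.9
Current account = 1350.4 + 1011.5 + 1133.5 + 524.9 = 4020.3
(Excluded from the current account — financial account: domestic pension funds' purchases of foreign equities 1251.1, borrowing by resident firms from foreign banks 935.3, foreign purchases of domestic corporate bonds 1391.2.)

4020.3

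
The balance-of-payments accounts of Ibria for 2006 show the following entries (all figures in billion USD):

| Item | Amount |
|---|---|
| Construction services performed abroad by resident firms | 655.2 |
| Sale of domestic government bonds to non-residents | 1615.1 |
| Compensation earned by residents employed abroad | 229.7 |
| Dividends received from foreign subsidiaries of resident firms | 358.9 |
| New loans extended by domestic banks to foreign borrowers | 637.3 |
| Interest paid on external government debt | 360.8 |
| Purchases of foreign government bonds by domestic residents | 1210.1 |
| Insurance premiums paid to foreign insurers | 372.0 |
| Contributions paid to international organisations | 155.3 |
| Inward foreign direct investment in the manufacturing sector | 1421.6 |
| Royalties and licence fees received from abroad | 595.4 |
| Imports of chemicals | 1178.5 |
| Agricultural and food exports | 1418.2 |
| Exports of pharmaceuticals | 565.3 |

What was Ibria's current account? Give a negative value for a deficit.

1756.1

Goods: -1178.5 + 1418.2 + 565.3 = 805.0
Services: 595.4 + 655.2 - 372.0 = 878.6
Primary income: -360.8 + 358.9 + 229.7 = 227.8
Secondary income: -155.3
Current account = 805.0 + 878.6 + 227.8 + (-155.3) = 1756.1
(Excluded from the current account — financial account: sale of domestic government bonds to non-residents 1615.1, new loans extended by domestic banks to foreign borrowers 637.3, purchases of foreign government bonds by domestic residents 1210.1, inward foreign direct investment in the manufacturing sector 1421.6.)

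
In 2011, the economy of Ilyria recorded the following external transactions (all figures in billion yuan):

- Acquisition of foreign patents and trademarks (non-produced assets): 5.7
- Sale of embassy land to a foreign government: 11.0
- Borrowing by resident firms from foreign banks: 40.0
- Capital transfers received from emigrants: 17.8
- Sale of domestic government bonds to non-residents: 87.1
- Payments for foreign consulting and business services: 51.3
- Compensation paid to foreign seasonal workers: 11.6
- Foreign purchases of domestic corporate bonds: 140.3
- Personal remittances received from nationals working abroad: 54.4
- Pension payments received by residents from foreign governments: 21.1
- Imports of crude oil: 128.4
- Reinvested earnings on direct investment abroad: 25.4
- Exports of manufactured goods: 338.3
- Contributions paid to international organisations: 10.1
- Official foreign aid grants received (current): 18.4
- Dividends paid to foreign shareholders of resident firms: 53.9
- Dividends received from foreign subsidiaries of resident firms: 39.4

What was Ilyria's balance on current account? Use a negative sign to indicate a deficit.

241.7

Goods: 338.3 - 128.4 = 209.9
Services: -51.3
Primary income: -11.6 + 25.4 - 53.9 + 39.4 = -0.7
Secondary income: 21.1 + 54.4 - 10.1 + 18.4 = 83.8
Current account = 209.9 + (-51.3) + (-0.7) + 83.8 = 241.7
(Excluded from the current account — capital account: acquisition of foreign patents and trademarks (non-produced assets) 5.7, sale of embassy land to a foreign government 11.0, capital transfers received from emigrants 17.8; financial account: borrowing by resident firms from foreign banks 40.0, sale of domestic government bonds to non-residents 87.1, foreign purchases of domestic corporate bonds 140.3.)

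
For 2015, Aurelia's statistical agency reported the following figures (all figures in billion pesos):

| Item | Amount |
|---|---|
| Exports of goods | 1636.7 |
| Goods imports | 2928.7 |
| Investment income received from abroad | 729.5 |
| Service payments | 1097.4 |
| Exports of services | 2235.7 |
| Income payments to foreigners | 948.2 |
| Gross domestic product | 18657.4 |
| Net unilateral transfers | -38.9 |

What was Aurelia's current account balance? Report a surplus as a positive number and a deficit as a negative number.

Goods balance = 1636.7 - 2928.7 = -1292.0
Services balance = 2235.7 - 1097.4 = 1138.3
Trade balance (goods + services) = -1292.0 + 1138.3 = -153.7
Net primary income = 729.5 - 948.2 = -218.7
Net secondary income = -38.9
Current account = -153.7 + (-218.7) + (-38.9) = -411.3

-411.3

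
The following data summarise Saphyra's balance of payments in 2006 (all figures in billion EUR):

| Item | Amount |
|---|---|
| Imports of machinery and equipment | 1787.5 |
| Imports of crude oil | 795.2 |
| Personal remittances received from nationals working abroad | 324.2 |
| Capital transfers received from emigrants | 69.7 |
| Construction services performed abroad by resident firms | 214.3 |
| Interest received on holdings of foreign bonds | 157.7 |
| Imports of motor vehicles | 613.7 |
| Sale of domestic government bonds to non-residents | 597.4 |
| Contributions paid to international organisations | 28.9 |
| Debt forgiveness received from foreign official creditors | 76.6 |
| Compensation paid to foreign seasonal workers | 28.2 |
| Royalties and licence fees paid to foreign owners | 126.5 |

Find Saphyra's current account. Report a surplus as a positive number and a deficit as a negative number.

Goods: -1787.5 - 613.7 - 795.2 = -3196.4
Services: -126.5 + 214.3 = 87.8
Primary income: -28.2 + 157.7 = 129.5
Secondary income: 324.2 - 28.9 = 295.3
Current account = (-3196.4) + 87.8 + 129.5 + 295.3 = -2683.8
(Excluded from the current account — capital account: capital transfers received from emigrants 69.7, debt forgiveness received from foreign official creditors 76.6; financial account: sale of domestic government bonds to non-residents 597.4.)

-2683.8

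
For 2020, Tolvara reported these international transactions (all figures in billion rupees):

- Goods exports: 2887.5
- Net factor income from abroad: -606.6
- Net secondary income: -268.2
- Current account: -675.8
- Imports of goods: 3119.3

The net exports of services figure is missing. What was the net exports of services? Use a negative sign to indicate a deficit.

430.8

Current account = goods balance + services balance + net primary income + net secondary income
Sum of the known components = -1106.6
Net exports of services = CA - (known components) = -675.8 - (-1106.6) = 430.8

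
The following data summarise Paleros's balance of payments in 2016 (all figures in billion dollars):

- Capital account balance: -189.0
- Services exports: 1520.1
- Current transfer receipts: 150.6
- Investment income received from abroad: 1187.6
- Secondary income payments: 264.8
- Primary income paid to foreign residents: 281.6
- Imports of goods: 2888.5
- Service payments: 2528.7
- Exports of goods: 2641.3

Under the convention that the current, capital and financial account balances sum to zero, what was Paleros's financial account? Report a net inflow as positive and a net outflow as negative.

Goods balance = 2641.3 - 2888.5 = -247.2
Services balance = 1520.1 - 2528.7 = -1008.6
Trade balance (goods + services) = -247.2 + (-1008.6) = -1255.8
Net primary income = 1187.6 - 281.6 = 906.0
Net secondary income = 150.6 - 264.8 = -114.2
Current account = -1255.8 + 906.0 + (-114.2) = -464.0
Financial account = -(-464.0 + (-189.0)) = 653.0

653.0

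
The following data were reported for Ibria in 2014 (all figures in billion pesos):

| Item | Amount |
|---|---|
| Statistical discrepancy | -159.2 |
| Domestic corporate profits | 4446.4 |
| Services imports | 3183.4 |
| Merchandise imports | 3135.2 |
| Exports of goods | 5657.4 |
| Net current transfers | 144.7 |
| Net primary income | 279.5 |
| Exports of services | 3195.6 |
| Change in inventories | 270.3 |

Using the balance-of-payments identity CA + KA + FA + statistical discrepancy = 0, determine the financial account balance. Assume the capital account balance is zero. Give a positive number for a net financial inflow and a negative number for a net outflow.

Goods balance = 5657.4 - 3135.2 = 2522.2
Services balance = 3195.6 - 3183.4 = 12.2
Trade balance (goods + services) = 2522.2 + 12.2 = 2534.4
Net primary income = 279.5
Net secondary income = 144.7
Current account = 2534.4 + 279.5 + 144.7 = 2958.6
Financial account = -(2958.6 + (-159.2)) = -2799.4

-2799.4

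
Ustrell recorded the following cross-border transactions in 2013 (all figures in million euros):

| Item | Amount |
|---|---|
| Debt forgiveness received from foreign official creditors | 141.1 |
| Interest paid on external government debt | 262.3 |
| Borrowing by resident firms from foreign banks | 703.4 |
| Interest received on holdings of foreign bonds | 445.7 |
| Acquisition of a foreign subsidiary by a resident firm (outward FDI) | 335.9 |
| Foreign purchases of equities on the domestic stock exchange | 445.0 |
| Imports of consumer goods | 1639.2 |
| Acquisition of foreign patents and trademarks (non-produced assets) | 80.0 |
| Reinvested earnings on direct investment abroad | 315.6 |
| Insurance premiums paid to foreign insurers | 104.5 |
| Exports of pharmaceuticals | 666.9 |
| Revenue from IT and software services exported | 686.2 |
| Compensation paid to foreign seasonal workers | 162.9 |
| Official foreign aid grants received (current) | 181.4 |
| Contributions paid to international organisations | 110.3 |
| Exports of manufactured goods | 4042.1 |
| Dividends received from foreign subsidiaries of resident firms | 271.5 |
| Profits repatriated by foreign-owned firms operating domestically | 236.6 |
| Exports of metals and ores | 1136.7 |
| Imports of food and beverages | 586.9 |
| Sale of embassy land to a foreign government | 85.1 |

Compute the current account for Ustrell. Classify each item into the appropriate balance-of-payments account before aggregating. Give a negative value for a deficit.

4643.4

Goods: -586.9 + 666.9 + 4042.1 - 1639.2 + 1136.7 = 3619.6
Services: -104.5 + 686.2 = 581.7
Primary income: 445.7 + 271.5 + 315.6 - 162.9 - 236.6 - 262.3 = 371.0
Secondary income: -110.3 + 181.4 = 71.1
Current account = 3619.6 + 581.7 + 371.0 + 71.1 = 4643.4
(Excluded from the current account — capital account: debt forgiveness received from foreign official creditors 141.1, acquisition of foreign patents and trademarks (non-produced assets) 80.0, sale of embassy land to a foreign government 85.1; financial account: borrowing by resident firms from foreign banks 703.4, acquisition of a foreign subsidiary by a resident firm (outward FDI) 335.9, foreign purchases of equities on the domestic stock exchange 445.0.)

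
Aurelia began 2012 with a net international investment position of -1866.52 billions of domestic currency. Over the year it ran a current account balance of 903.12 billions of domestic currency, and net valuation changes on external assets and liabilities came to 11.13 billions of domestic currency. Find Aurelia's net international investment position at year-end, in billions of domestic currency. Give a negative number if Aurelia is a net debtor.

-952.27

Change in NIIP = current account + net valuation change = 903.12 + 11.13 = 914.25
End-of-year NIIP = -1866.52 + 914.25 = -952.27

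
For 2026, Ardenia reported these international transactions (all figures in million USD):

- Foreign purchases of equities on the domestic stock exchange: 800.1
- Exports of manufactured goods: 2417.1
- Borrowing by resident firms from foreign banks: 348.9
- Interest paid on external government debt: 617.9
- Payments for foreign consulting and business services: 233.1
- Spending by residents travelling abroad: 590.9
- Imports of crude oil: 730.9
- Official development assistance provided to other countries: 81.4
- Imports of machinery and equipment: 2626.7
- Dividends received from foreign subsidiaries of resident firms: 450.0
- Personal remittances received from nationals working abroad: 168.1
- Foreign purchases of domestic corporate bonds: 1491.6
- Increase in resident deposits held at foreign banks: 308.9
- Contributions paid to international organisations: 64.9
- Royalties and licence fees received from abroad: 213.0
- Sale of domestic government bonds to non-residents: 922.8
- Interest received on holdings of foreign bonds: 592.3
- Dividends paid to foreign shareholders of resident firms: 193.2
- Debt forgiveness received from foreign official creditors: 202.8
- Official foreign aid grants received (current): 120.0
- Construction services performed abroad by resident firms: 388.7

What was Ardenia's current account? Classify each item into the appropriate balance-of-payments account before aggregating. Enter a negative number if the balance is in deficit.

Goods: -730.9 - 2626.7 + 2417.1 = -940.5
Services: -233.1 + 388.7 - 590.9 + 213.0 = -222.3
Primary income: -193.2 - 617.9 + 450.0 + 592.3 = 231.2
Secondary income: 120.0 + 168.1 - 64.9 - 81.4 = 141.8
Current account = (-940.5) + (-222.3) + 231.2 + 141.8 = -789.8
(Excluded from the current account — financial account: foreign purchases of equities on the domestic stock exchange 800.1, borrowing by resident firms from foreign banks 348.9, foreign purchases of domestic corporate bonds 1491.6, increase in resident deposits held at foreign banks 308.9, sale of domestic government bonds to non-residents 922.8; capital account: debt forgiveness received from foreign official creditors 202.8.)

-789.8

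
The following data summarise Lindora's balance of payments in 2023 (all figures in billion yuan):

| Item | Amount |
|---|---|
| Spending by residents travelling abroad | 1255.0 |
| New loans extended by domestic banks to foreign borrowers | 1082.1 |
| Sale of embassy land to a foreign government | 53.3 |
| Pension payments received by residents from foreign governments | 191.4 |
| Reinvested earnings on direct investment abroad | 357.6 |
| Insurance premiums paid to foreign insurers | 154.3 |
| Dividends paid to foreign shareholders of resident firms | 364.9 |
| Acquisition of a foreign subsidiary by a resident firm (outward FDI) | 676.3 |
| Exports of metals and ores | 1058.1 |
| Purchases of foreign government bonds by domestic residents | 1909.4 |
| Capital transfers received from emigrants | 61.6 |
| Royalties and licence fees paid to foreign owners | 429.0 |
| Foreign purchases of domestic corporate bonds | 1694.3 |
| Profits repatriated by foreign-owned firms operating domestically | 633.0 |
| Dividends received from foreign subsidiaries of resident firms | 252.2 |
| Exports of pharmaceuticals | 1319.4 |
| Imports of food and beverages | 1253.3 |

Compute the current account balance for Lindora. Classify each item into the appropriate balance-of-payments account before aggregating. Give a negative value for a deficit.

-910.8

Goods: 1058.1 + 1319.4 - 1253.3 = 1124.2
Services: -1255.0 - 429.0 - 154.3 = -1838.3
Primary income: 252.2 - 364.9 - 633.0 + 357.6 = -388.1
Secondary income: 191.4
Current account = 1124.2 + (-1838.3) + (-388.1) + 191.4 = -910.8
(Excluded from the current account — financial account: new loans extended by domestic banks to foreign borrowers 1082.1, acquisition of a foreign subsidiary by a resident firm (outward FDI) 676.3, purchases of foreign government bonds by domestic residents 1909.4, foreign purchases of domestic corporate bonds 1694.3; capital account: sale of embassy land to a foreign government 53.3, capital transfers received from emigrants 61.6.)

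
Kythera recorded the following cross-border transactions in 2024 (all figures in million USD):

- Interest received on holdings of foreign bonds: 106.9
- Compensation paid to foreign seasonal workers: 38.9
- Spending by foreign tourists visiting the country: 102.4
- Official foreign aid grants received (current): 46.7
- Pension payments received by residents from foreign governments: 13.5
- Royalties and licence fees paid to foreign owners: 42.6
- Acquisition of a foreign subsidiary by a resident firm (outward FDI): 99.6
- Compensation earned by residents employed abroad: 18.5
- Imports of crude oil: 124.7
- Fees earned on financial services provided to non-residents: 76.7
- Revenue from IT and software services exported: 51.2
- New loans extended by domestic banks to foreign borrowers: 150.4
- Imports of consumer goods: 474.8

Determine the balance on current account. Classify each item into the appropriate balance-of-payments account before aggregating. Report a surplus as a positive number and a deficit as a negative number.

-265.1

Goods: -124.7 - 474.8 = -599.5
Services: 76.7 + 51.2 - 42.6 + 102.4 = 187.7
Primary income: 106.9 + 18.5 - 38.9 = 86.5
Secondary income: 46.7 + 13.5 = 60.2
Current account = (-599.5) + 187.7 + 86.5 + 60.2 = -265.1
(Excluded from the current account — financial account: acquisition of a foreign subsidiary by a resident firm (outward FDI) 99.6, new loans extended by domestic banks to foreign borrowers 150.4.)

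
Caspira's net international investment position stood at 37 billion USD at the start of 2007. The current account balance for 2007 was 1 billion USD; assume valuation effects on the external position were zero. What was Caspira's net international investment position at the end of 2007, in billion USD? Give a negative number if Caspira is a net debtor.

With no valuation effects, change in NIIP = current account = 1
End-of-year NIIP = 37 + 1 = 38

38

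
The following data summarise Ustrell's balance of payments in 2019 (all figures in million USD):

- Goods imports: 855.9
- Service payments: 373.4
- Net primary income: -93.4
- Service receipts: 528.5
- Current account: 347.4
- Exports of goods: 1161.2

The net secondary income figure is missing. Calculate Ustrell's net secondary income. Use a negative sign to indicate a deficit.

Current account = goods balance + services balance + net primary income + net secondary income
Sum of the known components = 367.0
Net secondary income = CA - (known components) = 347.4 - 367.0 = -19.6

-19.6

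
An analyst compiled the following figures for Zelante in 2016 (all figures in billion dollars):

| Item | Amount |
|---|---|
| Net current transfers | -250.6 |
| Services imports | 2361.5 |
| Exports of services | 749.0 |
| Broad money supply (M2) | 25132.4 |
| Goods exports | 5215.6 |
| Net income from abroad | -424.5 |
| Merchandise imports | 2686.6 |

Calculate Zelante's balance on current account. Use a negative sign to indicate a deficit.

Goods balance = 5215.6 - 2686.6 = 2529.0
Services balance = 749.0 - 2361.5 = -1612.5
Trade balance (goods + services) = 2529.0 + (-1612.5) = 916.5
Net primary income = -424.5
Net secondary income = -250.6
Current account = 916.5 + (-424.5) + (-250.6) = 241.4

241.4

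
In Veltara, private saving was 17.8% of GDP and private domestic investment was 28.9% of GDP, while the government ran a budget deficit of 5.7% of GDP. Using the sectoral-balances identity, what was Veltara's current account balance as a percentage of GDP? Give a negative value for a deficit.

-16.8

By the sectoral-balances identity, CA = (S_private - I) + (T - G).
Private balance = 17.8 - 28.9 = -11.1
Government balance (T - G) = -5.7
CA = -11.1 + (-5.7) = -16.8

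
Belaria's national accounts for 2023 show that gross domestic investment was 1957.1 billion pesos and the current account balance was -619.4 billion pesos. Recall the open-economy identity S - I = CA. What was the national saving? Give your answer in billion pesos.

1337.7

S = I + CA = 1957.1 + (-619.4) = 1337.7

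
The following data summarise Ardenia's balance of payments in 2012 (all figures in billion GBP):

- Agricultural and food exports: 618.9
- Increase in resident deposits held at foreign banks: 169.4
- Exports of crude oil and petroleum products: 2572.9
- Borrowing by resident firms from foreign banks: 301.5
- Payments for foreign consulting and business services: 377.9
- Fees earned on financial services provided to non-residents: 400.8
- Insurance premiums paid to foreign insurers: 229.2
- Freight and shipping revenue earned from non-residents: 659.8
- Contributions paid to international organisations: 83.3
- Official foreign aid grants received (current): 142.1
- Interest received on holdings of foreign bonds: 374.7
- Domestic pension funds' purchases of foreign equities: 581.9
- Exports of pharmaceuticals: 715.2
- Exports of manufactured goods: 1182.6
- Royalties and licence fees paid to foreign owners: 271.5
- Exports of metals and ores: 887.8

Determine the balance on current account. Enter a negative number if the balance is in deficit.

Goods: 1182.6 + 887.8 + 2572.9 + 715.2 + 618.9 = 5977.4
Services: -271.5 + 400.8 - 377.9 - 229.2 + 659.8 = 182.0
Primary income: 374.7
Secondary income: 142.1 - 83.3 = 58.8
Current account = 5977.4 + 182.0 + 374.7 + 58.8 = 6592.9
(Excluded from the current account — financial account: increase in resident deposits held at foreign banks 169.4, borrowing by resident firms from foreign banks 301.5, domestic pension funds' purchases of foreign equities 581.9.)

6592.9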